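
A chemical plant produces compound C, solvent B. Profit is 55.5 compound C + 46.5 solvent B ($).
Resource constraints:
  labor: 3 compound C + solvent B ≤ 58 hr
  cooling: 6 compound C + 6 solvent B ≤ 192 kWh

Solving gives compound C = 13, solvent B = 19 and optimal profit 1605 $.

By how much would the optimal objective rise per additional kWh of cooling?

Check each constraint at x*: labor 58/58 (tight); cooling 192/192 (tight).
From A_Bᵀ y = c: 3·y_labor + 6·y_cooling = 55.5; 1·y_labor + 6·y_cooling = 46.5.
This yields shadow prices y_labor = 4.5, y_cooling = 7.
Shadow price of cooling = 7.

7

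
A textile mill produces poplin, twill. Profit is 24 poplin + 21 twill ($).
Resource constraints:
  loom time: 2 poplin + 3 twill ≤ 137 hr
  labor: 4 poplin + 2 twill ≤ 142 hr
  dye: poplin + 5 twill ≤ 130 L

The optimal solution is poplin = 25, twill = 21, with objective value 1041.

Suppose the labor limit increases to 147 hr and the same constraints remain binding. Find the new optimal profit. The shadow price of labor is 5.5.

Δb = 5, so new z* = 1041 + (5.5)·(5) = 1041 + 27.5 = 1068.5.

1068.5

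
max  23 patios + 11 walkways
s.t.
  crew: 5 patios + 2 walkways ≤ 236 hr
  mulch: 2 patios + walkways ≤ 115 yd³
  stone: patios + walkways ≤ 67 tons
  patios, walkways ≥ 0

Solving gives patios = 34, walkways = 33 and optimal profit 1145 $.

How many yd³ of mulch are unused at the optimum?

mulch used = 2·34 + 1·33 = 101; slack = 115 − 101 = 14.

14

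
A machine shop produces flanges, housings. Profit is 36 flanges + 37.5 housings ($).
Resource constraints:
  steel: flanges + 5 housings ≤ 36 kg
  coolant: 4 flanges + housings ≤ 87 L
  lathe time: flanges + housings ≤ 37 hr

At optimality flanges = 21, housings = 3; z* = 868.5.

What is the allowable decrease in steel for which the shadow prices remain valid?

Binding constraints: steel, coolant. The basis is B = [[1,5],[4,1]] with det -19.
Per unit decrease in steel, x* moves by d = (0.0526, -0.2105).
The basis stays optimal until housings reaches 0; allowable decrease = 14.25 kg.

14.25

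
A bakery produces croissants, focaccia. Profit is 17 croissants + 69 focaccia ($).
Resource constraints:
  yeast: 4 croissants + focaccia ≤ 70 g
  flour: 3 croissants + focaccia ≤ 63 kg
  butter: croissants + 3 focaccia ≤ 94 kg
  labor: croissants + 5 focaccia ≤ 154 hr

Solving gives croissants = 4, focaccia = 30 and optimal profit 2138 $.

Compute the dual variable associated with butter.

Binding: butter and labor. Non-binding: yeast (24 unused), flour (21 unused).
Since yeast, flour are not tight, their duals are 0.
Dual feasibility on the basic columns requires 1·y_butter + 1·y_labor = 17, 3·y_butter + 5·y_labor = 69.
Solving: y_butter = 8, y_labor = 9.
Shadow price of butter = 8.

8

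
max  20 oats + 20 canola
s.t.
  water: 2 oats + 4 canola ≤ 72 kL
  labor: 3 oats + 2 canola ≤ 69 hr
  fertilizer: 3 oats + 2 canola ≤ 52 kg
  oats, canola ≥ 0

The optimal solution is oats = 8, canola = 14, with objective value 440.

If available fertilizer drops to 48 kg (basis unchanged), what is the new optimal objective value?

At the optimum: water uses 72 of 72 (binding); labor uses 52 of 69 (slack = 17); fertilizer uses 52 of 52 (binding).
By complementary slackness, y = 0 for the non-binding constraint.
Dual feasibility on the basic columns requires 2·y_water + 3·y_fertilizer = 20, 4·y_water + 2·y_fertilizer = 20.
Solving: y_water = 2.5, y_fertilizer = 5.
Δz = y_fertilizer·Δb = 5 × (-4) = -20, so new z* = 440 − 20 = 420.

420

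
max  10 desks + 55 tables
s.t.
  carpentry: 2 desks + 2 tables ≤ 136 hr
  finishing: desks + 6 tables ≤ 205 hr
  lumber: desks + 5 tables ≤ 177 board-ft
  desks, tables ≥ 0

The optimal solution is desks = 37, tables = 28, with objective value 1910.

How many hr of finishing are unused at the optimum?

finishing used = 1·37 + 6·28 = 205; slack = 205 − 205 = 0.

0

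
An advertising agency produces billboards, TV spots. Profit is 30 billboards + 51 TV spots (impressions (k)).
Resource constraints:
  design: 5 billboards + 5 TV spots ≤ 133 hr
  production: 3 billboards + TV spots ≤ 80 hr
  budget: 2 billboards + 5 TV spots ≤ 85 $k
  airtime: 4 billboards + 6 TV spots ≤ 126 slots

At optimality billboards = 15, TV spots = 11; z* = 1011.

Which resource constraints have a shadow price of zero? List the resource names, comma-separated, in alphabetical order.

design: 130/133 (slack 3)
production: 56/80 (slack 24)
budget: 85/85 (binding)
airtime: 126/126 (binding)
By complementary slackness, a constraint with positive slack has shadow price 0 → design, production.

design, production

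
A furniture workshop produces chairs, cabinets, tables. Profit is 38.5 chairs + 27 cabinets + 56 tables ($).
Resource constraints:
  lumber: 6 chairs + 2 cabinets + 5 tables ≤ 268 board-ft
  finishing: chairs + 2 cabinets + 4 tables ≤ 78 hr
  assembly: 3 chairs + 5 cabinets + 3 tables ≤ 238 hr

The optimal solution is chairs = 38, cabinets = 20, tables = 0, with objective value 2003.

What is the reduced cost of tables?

Binding: lumber and finishing. Non-binding: assembly (24 unused).
Slack constraints have shadow price 0 (complementary slackness).
From A_Bᵀ y = c: 6·y_lumber + 1·y_finishing = 38.5; 2·y_lumber + 2·y_finishing = 27.
This yields shadow prices y_lumber = 5, y_finishing = 8.5.
Reduced cost of tables: c₃ − yᵀa₃ = 56 − (5·5 + 8.5·4) = 56 − 59 = -3.

-3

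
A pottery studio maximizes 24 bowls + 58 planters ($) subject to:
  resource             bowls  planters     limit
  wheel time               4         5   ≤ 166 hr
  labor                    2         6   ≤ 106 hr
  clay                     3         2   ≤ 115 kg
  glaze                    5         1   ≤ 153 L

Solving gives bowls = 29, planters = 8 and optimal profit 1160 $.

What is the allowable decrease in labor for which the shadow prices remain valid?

44.8

Binding constraints: labor, glaze. The basis is B = [[2,6],[5,1]] with det -28.
Per unit decrease in labor, x* moves by d = (0.0357, -0.1786).
The basis stays optimal until planters reaches 0; allowable decrease = 44.8 hr.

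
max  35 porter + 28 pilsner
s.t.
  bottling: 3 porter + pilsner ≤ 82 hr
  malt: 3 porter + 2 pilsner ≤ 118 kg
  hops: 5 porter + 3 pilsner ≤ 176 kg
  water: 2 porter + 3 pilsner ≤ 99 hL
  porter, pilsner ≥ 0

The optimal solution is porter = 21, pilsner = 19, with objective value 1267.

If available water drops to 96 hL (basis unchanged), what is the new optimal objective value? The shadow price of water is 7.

Δb = -3, so new z* = 1267 + (7)·(-3) = 1267 − 21 = 1246.

1246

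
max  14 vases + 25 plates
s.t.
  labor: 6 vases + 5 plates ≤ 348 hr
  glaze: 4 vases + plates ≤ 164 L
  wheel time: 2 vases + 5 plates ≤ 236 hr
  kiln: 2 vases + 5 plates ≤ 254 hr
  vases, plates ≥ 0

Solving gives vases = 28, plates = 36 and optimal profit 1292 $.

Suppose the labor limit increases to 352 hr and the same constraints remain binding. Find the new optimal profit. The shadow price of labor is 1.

Δb = 4, so new z* = 1292 + (1)·(4) = 1292 + 4 = 1296.

1296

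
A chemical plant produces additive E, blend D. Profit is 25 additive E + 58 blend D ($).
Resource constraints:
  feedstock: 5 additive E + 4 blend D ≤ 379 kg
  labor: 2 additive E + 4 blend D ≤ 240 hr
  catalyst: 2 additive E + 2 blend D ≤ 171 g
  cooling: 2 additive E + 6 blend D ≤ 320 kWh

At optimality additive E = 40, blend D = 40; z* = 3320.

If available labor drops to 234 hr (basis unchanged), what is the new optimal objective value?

Binding: labor and cooling. Non-binding: feedstock (19 unused), catalyst (11 unused).
By complementary slackness, y = 0 for the non-binding constraints.
The binding rows give the dual system: 2·y_labor + 2·y_cooling = 25 and 4·y_labor + 6·y_cooling = 58.
Solving: y_labor = 8.5, y_cooling = 4.
Δz = y_labor·Δb = 8.5 × (-6) = -51, so new z* = 3320 − 51 = 3269.

3269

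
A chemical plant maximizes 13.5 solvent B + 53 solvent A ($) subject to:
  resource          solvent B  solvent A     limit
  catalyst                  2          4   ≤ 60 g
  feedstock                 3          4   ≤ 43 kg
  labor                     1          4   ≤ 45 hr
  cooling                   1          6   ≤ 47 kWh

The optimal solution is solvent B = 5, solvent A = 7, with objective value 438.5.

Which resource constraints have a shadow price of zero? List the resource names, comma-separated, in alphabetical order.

catalyst, labor

catalyst: 38/60 (slack 22)
feedstock: 43/43 (binding)
labor: 33/45 (slack 12)
cooling: 47/47 (binding)
By complementary slackness, a constraint with positive slack has shadow price 0 → catalyst, labor.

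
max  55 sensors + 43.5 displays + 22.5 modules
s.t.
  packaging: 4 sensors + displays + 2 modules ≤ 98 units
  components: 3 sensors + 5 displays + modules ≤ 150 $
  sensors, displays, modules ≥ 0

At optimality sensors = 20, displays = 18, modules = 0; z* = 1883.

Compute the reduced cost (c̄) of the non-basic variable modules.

Both packaging and components are binding at x*.
The binding rows give the dual system: 4·y_packaging + 3·y_components = 55 and 1·y_packaging + 5·y_components = 43.5.
Solving: y_packaging = 8.5, y_components = 7.
Reduced cost of modules: c₃ − yᵀa₃ = 22.5 − (8.5·2 + 7·1) = 22.5 − 24 = -1.5.

-1.5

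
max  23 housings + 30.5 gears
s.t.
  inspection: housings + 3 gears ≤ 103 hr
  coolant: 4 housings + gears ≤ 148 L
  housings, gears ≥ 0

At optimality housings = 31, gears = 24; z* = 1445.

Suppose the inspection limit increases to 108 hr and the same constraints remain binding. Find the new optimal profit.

1490

At the optimum: inspection uses 103 of 103 (binding); coolant uses 148 of 148 (binding).
The binding rows give the dual system: 1·y_inspection + 4·y_coolant = 23 and 3·y_inspection + 1·y_coolant = 30.5.
Solving: y_inspection = 9, y_coolant = 3.5.
Δz = y_inspection·Δb = 9 × (5) = 45, so new z* = 1445 + 45 = 1490.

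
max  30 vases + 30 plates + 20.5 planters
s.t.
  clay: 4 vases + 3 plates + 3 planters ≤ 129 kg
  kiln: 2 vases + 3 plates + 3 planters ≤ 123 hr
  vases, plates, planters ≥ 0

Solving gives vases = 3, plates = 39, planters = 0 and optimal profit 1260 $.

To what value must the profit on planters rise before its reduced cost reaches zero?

30

Check each constraint at x*: clay 129/129 (tight); kiln 123/123 (tight).
From A_Bᵀ y = c: 4·y_clay + 2·y_kiln = 30; 3·y_clay + 3·y_kiln = 30.
This yields shadow prices y_clay = 5, y_kiln = 5.
planters enters the basis when its profit ≥ yᵀa₃ = 5·3 + 5·3 = 30.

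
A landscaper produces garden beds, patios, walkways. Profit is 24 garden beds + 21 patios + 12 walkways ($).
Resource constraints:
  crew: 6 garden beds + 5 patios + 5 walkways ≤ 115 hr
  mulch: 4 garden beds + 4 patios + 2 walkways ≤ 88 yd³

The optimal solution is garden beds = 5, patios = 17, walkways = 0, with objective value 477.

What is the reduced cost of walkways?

-6

At the optimum: crew uses 115 of 115 (binding); mulch uses 88 of 88 (binding).
The binding rows give the dual system: 6·y_crew + 4·y_mulch = 24 and 5·y_crew + 4·y_mulch = 21.
Solving: y_crew = 3, y_mulch = 1.5.
Reduced cost of walkways: c₃ − yᵀa₃ = 12 − (3·5 + 1.5·2) = 12 − 18 = -6.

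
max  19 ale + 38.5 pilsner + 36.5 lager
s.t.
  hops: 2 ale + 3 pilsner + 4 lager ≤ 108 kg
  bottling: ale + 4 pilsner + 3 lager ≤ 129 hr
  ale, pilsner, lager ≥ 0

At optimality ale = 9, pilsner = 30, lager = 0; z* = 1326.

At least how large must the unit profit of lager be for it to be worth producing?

42

Check each constraint at x*: hops 108/108 (tight); bottling 129/129 (tight).
The binding rows give the dual system: 2·y_hops + 1·y_bottling = 19 and 3·y_hops + 4·y_bottling = 38.5.
Solving: y_hops = 7.5, y_bottling = 4.
lager enters the basis when its profit ≥ yᵀa₃ = 7.5·4 + 4·3 = 42.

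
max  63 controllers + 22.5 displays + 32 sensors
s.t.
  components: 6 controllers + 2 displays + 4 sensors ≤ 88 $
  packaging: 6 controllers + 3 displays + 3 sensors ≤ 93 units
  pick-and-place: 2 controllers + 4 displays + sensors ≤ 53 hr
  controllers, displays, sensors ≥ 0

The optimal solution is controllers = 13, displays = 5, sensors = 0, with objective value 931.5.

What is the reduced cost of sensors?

-8.5

At the optimum: components uses 88 of 88 (binding); packaging uses 93 of 93 (binding); pick-and-place uses 46 of 53 (slack = 7).
Since pick-and-place is not tight, its dual is 0.
The binding rows give the dual system: 6·y_components + 6·y_packaging = 63 and 2·y_components + 3·y_packaging = 22.5.
This yields shadow prices y_components = 9, y_packaging = 1.5.
Reduced cost of sensors: c₃ − yᵀa₃ = 32 − (9·4 + 1.5·3) = 32 − 40.5 = -8.5.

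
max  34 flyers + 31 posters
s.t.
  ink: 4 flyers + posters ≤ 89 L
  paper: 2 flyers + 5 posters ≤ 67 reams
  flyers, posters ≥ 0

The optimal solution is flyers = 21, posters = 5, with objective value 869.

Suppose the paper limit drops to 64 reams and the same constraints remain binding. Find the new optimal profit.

Both ink and paper are binding at x*.
Dual feasibility on the basic columns requires 4·y_ink + 2·y_paper = 34, 1·y_ink + 5·y_paper = 31.
This yields shadow prices y_ink = 6, y_paper = 5.
Δz = y_paper·Δb = 5 × (-3) = -15, so new z* = 869 − 15 = 854.

854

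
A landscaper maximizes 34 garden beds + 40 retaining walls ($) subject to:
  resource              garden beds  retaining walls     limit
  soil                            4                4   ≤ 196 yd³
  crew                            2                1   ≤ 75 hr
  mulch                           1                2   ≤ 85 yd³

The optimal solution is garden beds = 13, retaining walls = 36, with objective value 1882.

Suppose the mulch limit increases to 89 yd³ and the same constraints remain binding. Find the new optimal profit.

1906

At the optimum: soil uses 196 of 196 (binding); crew uses 62 of 75 (slack = 13); mulch uses 85 of 85 (binding).
By complementary slackness, y = 0 for the non-binding constraint.
Dual feasibility on the basic columns requires 4·y_soil + 1·y_mulch = 34, 4·y_soil + 2·y_mulch = 40.
Solving: y_soil = 7, y_mulch = 6.
Δz = y_mulch·Δb = 6 × (4) = 24, so new z* = 1882 + 24 = 1906.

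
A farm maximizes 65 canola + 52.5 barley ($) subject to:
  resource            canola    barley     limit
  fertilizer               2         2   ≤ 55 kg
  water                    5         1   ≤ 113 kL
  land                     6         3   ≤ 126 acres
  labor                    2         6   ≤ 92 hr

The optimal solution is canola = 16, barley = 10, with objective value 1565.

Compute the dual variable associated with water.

Check each constraint at x*: fertilizer 52/55 (slack 3); water 90/113 (slack 23); land 126/126 (tight); labor 92/92 (tight).
Slack constraints have shadow price 0 (complementary slackness).
From A_Bᵀ y = c: 6·y_land + 2·y_labor = 65; 3·y_land + 6·y_labor = 52.5.
→ y_land = 9.5 and y_labor = 4.
Shadow price of water = 0.

0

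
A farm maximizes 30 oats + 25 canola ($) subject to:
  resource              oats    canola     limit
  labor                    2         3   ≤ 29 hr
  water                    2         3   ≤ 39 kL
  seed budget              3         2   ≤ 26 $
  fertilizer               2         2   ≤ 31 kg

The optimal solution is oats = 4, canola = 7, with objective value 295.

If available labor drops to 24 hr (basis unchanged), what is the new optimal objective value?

280

At the optimum: labor uses 29 of 29 (binding); water uses 29 of 39 (slack = 10); seed budget uses 26 of 26 (binding); fertilizer uses 22 of 31 (slack = 9).
By complementary slackness, y = 0 for the non-binding constraints.
Dual feasibility on the basic columns requires 2·y_labor + 3·y_seed budget = 30, 3·y_labor + 2·y_seed budget = 25.
→ y_labor = 3 and y_seed budget = 8.
Δz = y_labor·Δb = 3 × (-5) = -15, so new z* = 295 − 15 = 280.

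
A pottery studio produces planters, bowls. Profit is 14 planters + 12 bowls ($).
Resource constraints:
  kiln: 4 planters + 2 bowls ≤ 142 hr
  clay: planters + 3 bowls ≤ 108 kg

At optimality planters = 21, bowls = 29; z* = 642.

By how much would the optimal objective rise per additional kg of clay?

At the optimum: kiln uses 142 of 142 (binding); clay uses 108 of 108 (binding).
The binding rows give the dual system: 4·y_kiln + 1·y_clay = 14 and 2·y_kiln + 3·y_clay = 12.
This yields shadow prices y_kiln = 3, y_clay = 2.
Shadow price of clay = 2.

2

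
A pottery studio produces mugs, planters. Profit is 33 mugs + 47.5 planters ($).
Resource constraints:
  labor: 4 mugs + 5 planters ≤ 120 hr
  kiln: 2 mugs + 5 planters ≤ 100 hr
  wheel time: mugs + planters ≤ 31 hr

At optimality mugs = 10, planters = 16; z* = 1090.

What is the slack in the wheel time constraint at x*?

5

wheel time used = 1·10 + 1·16 = 26; slack = 31 − 26 = 5.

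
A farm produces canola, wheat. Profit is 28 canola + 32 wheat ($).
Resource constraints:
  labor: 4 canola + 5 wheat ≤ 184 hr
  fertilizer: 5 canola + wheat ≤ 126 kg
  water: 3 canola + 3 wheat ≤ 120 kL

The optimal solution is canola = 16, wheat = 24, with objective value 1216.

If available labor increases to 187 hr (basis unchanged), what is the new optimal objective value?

1228

Binding: labor and water. Non-binding: fertilizer (22 unused).
By complementary slackness, y = 0 for the non-binding constraint.
From A_Bᵀ y = c: 4·y_labor + 3·y_water = 28; 5·y_labor + 3·y_water = 32.
→ y_labor = 4 and y_water = 4.
Δz = y_labor·Δb = 4 × (3) = 12, so new z* = 1216 + 12 = 1228.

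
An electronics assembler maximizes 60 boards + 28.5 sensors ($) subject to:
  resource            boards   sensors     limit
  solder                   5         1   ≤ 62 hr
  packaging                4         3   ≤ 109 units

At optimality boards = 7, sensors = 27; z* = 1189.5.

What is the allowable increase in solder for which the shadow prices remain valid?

Binding constraints: solder, packaging. The basis is B = [[5,1],[4,3]] with det 11.
Per unit increase in solder, x* moves by d = (0.2727, -0.3636).
The basis stays optimal until sensors reaches 0; allowable increase = 74.25 hr.

74.25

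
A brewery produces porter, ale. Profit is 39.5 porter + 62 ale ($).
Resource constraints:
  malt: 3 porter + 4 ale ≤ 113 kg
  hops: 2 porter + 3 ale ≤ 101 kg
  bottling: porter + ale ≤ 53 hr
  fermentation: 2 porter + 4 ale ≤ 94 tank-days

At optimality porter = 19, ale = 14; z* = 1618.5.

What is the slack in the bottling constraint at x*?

bottling used = 1·19 + 1·14 = 33; slack = 53 − 33 = 20.

20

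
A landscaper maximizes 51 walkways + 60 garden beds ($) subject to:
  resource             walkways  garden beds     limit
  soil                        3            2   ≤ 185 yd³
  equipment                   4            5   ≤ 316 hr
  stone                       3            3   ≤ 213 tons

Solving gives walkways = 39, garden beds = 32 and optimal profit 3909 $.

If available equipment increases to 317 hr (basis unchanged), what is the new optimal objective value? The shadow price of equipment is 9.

3918

Δb = 1, so new z* = 3909 + (9)·(1) = 3909 + 9 = 3918.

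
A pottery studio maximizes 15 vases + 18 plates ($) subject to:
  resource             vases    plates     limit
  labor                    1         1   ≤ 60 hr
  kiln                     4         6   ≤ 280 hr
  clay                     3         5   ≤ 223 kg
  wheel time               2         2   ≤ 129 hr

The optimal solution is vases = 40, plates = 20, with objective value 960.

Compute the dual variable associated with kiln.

1.5

Check each constraint at x*: labor 60/60 (tight); kiln 280/280 (tight); clay 220/223 (slack 3); wheel time 120/129 (slack 9).
Since clay, wheel time are not tight, their duals are 0.
Dual feasibility on the basic columns requires 1·y_labor + 4·y_kiln = 15, 1·y_labor + 6·y_kiln = 18.
This yields shadow prices y_labor = 9, y_kiln = 1.5.
Shadow price of kiln = 1.5.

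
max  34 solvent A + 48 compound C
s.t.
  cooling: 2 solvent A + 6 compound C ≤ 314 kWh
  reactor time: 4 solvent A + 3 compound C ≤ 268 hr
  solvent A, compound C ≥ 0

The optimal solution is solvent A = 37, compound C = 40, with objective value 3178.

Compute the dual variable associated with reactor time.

6

Both cooling and reactor time are binding at x*.
From A_Bᵀ y = c: 2·y_cooling + 4·y_reactor time = 34; 6·y_cooling + 3·y_reactor time = 48.
→ y_cooling = 5 and y_reactor time = 6.
Shadow price of reactor time = 6.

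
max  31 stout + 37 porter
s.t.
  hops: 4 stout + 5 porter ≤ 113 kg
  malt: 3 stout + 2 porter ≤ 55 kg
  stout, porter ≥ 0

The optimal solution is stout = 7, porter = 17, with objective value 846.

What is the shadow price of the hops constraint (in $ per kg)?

7

At the optimum: hops uses 113 of 113 (binding); malt uses 55 of 55 (binding).
The binding rows give the dual system: 4·y_hops + 3·y_malt = 31 and 5·y_hops + 2·y_malt = 37.
This yields shadow prices y_hops = 7, y_malt = 1.
Shadow price of hops = 7.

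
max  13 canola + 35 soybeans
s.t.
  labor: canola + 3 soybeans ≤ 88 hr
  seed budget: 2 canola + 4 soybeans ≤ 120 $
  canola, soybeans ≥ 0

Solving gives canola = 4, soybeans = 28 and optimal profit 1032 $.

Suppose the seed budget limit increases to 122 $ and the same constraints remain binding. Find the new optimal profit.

1036

Check each constraint at x*: labor 88/88 (tight); seed budget 120/120 (tight).
Dual feasibility on the basic columns requires 1·y_labor + 2·y_seed budget = 13, 3·y_labor + 4·y_seed budget = 35.
This yields shadow prices y_labor = 9, y_seed budget = 2.
Δz = y_seed budget·Δb = 2 × (2) = 4, so new z* = 1032 + 4 = 1036.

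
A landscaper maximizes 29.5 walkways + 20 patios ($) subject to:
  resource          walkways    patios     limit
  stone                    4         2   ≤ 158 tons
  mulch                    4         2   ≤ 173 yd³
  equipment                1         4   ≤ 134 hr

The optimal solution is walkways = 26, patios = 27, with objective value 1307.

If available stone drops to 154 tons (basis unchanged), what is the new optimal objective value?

Binding: stone and equipment. Non-binding: mulch (15 unused).
Slack constraints have shadow price 0 (complementary slackness).
Dual feasibility on the basic columns requires 4·y_stone + 1·y_equipment = 29.5, 2·y_stone + 4·y_equipment = 20.
This yields shadow prices y_stone = 7, y_equipment = 1.5.
Δz = y_stone·Δb = 7 × (-4) = -28, so new z* = 1307 − 28 = 1279.

1279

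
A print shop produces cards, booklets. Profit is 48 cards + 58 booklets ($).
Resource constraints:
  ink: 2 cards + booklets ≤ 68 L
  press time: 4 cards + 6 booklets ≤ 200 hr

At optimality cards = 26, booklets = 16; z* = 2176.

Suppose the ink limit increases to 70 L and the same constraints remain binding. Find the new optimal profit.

Check each constraint at x*: ink 68/68 (tight); press time 200/200 (tight).
Dual feasibility on the basic columns requires 2·y_ink + 4·y_press time = 48, 1·y_ink + 6·y_press time = 58.
This yields shadow prices y_ink = 7, y_press time = 8.5.
Δz = y_ink·Δb = 7 × (2) = 14, so new z* = 2176 + 14 = 2190.

2190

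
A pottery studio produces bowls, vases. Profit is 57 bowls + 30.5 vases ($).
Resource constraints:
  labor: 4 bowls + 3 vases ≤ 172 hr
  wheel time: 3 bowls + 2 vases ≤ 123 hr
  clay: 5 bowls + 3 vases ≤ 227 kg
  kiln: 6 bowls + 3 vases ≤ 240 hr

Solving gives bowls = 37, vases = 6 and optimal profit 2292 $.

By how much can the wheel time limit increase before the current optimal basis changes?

3

Binding constraints: wheel time, kiln. The basis is B = [[3,2],[6,3]] with det -3.
Per unit increase in wheel time, x* moves by d = (-1, 2).
The basis stays optimal until labor becomes binding; allowable increase = 3 hr.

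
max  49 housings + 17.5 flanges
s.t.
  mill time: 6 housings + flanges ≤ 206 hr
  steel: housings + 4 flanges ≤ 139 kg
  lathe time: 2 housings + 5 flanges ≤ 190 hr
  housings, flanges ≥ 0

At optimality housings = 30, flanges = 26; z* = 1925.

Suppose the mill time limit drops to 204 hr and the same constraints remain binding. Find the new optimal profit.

At the optimum: mill time uses 206 of 206 (binding); steel uses 134 of 139 (slack = 5); lathe time uses 190 of 190 (binding).
Since steel is not tight, its dual is 0.
From A_Bᵀ y = c: 6·y_mill time + 2·y_lathe time = 49; 1·y_mill time + 5·y_lathe time = 17.5.
→ y_mill time = 7.5 and y_lathe time = 2.
Δz = y_mill time·Δb = 7.5 × (-2) = -15, so new z* = 1925 − 15 = 1910.

1910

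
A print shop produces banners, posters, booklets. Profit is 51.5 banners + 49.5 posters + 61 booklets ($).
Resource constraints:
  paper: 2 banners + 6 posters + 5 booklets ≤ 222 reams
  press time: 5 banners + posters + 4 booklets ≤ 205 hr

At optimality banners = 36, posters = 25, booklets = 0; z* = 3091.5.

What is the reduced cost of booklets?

Check each constraint at x*: paper 222/222 (tight); press time 205/205 (tight).
The binding rows give the dual system: 2·y_paper + 5·y_press time = 51.5 and 6·y_paper + 1·y_press time = 49.5.
Solving: y_paper = 7, y_press time = 7.5.
Reduced cost of booklets: c₃ − yᵀa₃ = 61 − (7·5 + 7.5·4) = 61 − 65 = -4.

-4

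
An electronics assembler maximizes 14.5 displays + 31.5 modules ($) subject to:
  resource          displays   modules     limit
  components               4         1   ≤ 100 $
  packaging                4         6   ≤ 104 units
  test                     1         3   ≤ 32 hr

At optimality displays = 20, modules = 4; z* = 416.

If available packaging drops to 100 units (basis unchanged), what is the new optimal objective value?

At the optimum: components uses 84 of 100 (slack = 16); packaging uses 104 of 104 (binding); test uses 32 of 32 (binding).
Slack constraints have shadow price 0 (complementary slackness).
From A_Bᵀ y = c: 4·y_packaging + 1·y_test = 14.5; 6·y_packaging + 3·y_test = 31.5.
Solving: y_packaging = 2, y_test = 6.5.
Δz = y_packaging·Δb = 2 × (-4) = -8, so new z* = 416 − 8 = 408.

408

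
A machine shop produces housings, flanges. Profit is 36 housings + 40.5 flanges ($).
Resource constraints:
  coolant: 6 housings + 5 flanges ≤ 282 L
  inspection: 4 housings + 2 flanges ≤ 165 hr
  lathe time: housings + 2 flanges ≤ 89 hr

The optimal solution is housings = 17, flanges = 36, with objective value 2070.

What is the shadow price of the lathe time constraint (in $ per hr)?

At the optimum: coolant uses 282 of 282 (binding); inspection uses 140 of 165 (slack = 25); lathe time uses 89 of 89 (binding).
Since inspection is not tight, its dual is 0.
Dual feasibility on the basic columns requires 6·y_coolant + 1·y_lathe time = 36, 5·y_coolant + 2·y_lathe time = 40.5.
This yields shadow prices y_coolant = 4.5, y_lathe time = 9.
Shadow price of lathe time = 9.

9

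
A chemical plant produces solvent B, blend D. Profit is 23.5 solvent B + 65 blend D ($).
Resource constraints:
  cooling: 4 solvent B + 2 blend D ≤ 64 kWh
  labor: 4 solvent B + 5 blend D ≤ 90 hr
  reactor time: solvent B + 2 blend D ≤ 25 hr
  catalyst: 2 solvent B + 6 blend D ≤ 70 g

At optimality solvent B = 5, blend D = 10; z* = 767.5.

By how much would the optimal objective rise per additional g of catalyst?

9

Check each constraint at x*: cooling 40/64 (slack 24); labor 70/90 (slack 20); reactor time 25/25 (tight); catalyst 70/70 (tight).
Since cooling, labor are not tight, their duals are 0.
From A_Bᵀ y = c: 1·y_reactor time + 2·y_catalyst = 23.5; 2·y_reactor time + 6·y_catalyst = 65.
This yields shadow prices y_reactor time = 5.5, y_catalyst = 9.
Shadow price of catalyst = 9.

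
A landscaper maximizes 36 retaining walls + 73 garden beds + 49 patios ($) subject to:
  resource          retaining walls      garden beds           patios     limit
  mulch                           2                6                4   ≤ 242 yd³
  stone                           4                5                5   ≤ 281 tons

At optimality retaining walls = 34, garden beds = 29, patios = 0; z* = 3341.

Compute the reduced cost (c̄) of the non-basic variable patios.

-8

Both mulch and stone are binding at x*.
The binding rows give the dual system: 2·y_mulch + 4·y_stone = 36 and 6·y_mulch + 5·y_stone = 73.
Solving: y_mulch = 8, y_stone = 5.
Reduced cost of patios: c₃ − yᵀa₃ = 49 − (8·4 + 5·5) = 49 − 57 = -8.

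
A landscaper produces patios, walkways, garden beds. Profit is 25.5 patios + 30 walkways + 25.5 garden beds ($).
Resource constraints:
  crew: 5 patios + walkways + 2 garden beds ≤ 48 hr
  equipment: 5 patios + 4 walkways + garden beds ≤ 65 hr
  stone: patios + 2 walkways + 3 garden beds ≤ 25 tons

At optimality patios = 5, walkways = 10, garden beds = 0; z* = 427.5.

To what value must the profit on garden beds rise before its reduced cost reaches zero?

Binding: equipment and stone. Non-binding: crew (13 unused).
Slack constraints have shadow price 0 (complementary slackness).
The binding rows give the dual system: 5·y_equipment + 1·y_stone = 25.5 and 4·y_equipment + 2·y_stone = 30.
This yields shadow prices y_equipment = 3.5, y_stone = 8.
garden beds enters the basis when its profit ≥ yᵀa₃ = 3.5·1 + 8·3 = 27.5.

27.5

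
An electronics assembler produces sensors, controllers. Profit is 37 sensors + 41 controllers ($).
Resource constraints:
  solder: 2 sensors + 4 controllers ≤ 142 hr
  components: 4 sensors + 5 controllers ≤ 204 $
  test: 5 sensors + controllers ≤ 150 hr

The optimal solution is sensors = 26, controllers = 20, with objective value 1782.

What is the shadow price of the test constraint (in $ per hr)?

At the optimum: solder uses 132 of 142 (slack = 10); components uses 204 of 204 (binding); test uses 150 of 150 (binding).
By complementary slackness, y = 0 for the non-binding constraint.
From A_Bᵀ y = c: 4·y_components + 5·y_test = 37; 5·y_components + 1·y_test = 41.
This yields shadow prices y_components = 8, y_test = 1.
Shadow price of test = 1.

1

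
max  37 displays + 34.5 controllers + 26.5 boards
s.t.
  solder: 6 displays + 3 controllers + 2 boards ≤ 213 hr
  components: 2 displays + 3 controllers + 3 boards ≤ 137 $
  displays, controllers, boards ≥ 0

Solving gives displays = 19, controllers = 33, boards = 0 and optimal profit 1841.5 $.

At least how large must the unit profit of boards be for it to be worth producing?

Both solder and components are binding at x*.
From A_Bᵀ y = c: 6·y_solder + 2·y_components = 37; 3·y_solder + 3·y_components = 34.5.
Solving: y_solder = 3.5, y_components = 8.
boards enters the basis when its profit ≥ yᵀa₃ = 3.5·2 + 8·3 = 31.

31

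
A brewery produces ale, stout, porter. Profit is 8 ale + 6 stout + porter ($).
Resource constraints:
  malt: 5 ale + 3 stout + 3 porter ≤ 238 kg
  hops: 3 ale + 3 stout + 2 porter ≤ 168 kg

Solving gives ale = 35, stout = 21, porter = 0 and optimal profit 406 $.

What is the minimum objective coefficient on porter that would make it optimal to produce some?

Check each constraint at x*: malt 238/238 (tight); hops 168/168 (tight).
The binding rows give the dual system: 5·y_malt + 3·y_hops = 8 and 3·y_malt + 3·y_hops = 6.
This yields shadow prices y_malt = 1, y_hops = 1.
porter enters the basis when its profit ≥ yᵀa₃ = 1·3 + 1·2 = 5.

5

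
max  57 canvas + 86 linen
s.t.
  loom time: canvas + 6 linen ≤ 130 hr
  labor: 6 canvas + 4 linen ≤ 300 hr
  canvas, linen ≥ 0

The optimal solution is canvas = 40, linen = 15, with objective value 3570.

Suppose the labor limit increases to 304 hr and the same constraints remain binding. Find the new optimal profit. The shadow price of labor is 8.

Δb = 4, so new z* = 3570 + (8)·(4) = 3570 + 32 = 3602.

3602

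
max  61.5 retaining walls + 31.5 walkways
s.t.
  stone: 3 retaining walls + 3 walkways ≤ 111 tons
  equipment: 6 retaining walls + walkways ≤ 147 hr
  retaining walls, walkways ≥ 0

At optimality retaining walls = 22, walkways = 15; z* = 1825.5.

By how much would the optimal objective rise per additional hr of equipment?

Check each constraint at x*: stone 111/111 (tight); equipment 147/147 (tight).
Dual feasibility on the basic columns requires 3·y_stone + 6·y_equipment = 61.5, 3·y_stone + 1·y_equipment = 31.5.
This yields shadow prices y_stone = 8.5, y_equipment = 6.
Shadow price of equipment = 6.

6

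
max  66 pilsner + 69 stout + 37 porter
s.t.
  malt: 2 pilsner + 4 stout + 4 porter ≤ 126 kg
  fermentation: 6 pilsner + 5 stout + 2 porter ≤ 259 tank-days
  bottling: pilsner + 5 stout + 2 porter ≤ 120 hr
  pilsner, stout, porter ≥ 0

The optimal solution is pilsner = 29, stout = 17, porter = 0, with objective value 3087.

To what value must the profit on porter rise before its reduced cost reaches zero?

42

Check each constraint at x*: malt 126/126 (tight); fermentation 259/259 (tight); bottling 114/120 (slack 6).
Since bottling is not tight, its dual is 0.
From A_Bᵀ y = c: 2·y_malt + 6·y_fermentation = 66; 4·y_malt + 5·y_fermentation = 69.
This yields shadow prices y_malt = 6, y_fermentation = 9.
porter enters the basis when its profit ≥ yᵀa₃ = 6·4 + 9·2 = 42.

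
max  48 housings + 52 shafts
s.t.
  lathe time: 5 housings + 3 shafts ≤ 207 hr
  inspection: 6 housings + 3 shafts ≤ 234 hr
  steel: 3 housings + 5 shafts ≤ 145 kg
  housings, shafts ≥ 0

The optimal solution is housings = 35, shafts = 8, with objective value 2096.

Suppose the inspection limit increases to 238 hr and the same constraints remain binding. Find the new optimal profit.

2112

At the optimum: lathe time uses 199 of 207 (slack = 8); inspection uses 234 of 234 (binding); steel uses 145 of 145 (binding).
By complementary slackness, y = 0 for the non-binding constraint.
The binding rows give the dual system: 6·y_inspection + 3·y_steel = 48 and 3·y_inspection + 5·y_steel = 52.
→ y_inspection = 4 and y_steel = 8.
Δz = y_inspection·Δb = 4 × (4) = 16, so new z* = 2096 + 16 = 2112.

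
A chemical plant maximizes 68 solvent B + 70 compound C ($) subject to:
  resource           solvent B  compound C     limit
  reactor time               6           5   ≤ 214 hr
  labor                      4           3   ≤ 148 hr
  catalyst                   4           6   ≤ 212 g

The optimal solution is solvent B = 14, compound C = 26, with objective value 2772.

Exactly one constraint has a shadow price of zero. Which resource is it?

labor

reactor time: 214/214 (binding)
labor: 134/148 (slack 14)
catalyst: 212/212 (binding)
By complementary slackness, a constraint with positive slack has shadow price 0 → labor.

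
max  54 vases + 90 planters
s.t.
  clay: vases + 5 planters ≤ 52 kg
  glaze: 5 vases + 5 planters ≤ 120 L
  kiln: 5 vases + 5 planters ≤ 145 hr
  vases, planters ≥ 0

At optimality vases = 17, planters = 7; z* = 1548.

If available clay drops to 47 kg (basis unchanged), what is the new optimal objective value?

Check each constraint at x*: clay 52/52 (tight); glaze 120/120 (tight); kiln 120/145 (slack 25).
Slack constraints have shadow price 0 (complementary slackness).
Dual feasibility on the basic columns requires 1·y_clay + 5·y_glaze = 54, 5·y_clay + 5·y_glaze = 90.
This yields shadow prices y_clay = 9, y_glaze = 9.
Δz = y_clay·Δb = 9 × (-5) = -45, so new z* = 1548 − 45 = 1503.

1503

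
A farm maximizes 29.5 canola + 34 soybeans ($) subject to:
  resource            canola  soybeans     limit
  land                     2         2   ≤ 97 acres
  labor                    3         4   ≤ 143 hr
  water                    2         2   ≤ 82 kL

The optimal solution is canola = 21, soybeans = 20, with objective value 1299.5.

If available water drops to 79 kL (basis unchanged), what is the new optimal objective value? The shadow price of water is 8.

1275.5

Δb = -3, so new z* = 1299.5 + (8)·(-3) = 1299.5 − 24 = 1275.5.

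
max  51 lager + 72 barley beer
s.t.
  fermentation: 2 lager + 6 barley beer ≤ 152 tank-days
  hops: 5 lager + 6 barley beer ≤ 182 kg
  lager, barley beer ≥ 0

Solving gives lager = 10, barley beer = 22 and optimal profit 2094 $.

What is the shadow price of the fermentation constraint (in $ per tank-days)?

Both fermentation and hops are binding at x*.
Dual feasibility on the basic columns requires 2·y_fermentation + 5·y_hops = 51, 6·y_fermentation + 6·y_hops = 72.
→ y_fermentation = 3 and y_hops = 9.
Shadow price of fermentation = 3.

3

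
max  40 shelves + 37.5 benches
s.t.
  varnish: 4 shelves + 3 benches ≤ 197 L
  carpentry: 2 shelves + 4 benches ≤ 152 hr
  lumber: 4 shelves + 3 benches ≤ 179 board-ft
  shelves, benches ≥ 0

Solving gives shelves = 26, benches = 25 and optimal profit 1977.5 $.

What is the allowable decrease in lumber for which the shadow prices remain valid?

Binding constraints: carpentry, lumber. The basis is B = [[2,4],[4,3]] with det -10.
Per unit decrease in lumber, x* moves by d = (-0.4, 0.2).
The basis stays optimal until shelves reaches 0; allowable decrease = 65 board-ft.

65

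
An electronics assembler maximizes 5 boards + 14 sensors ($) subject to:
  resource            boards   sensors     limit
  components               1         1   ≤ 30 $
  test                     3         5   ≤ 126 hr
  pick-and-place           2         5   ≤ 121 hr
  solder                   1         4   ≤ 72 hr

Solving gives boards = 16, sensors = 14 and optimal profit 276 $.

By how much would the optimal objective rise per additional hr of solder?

At the optimum: components uses 30 of 30 (binding); test uses 118 of 126 (slack = 8); pick-and-place uses 102 of 121 (slack = 19); solder uses 72 of 72 (binding).
Slack constraints have shadow price 0 (complementary slackness).
The binding rows give the dual system: 1·y_components + 1·y_solder = 5 and 1·y_components + 4·y_solder = 14.
This yields shadow prices y_components = 2, y_solder = 3.
Shadow price of solder = 3.

3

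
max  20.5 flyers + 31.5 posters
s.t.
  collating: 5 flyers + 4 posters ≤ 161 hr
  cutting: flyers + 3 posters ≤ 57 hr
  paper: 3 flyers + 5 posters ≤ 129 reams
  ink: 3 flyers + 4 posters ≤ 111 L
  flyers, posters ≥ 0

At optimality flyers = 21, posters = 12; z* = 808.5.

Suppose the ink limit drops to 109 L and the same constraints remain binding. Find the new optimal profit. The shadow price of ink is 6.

796.5

Δb = -2, so new z* = 808.5 + (6)·(-2) = 808.5 − 12 = 796.5.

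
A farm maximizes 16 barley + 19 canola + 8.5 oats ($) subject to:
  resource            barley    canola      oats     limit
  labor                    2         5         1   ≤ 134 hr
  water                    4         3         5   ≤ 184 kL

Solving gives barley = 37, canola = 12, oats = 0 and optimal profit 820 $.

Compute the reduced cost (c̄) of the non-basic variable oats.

-8.5

At the optimum: labor uses 134 of 134 (binding); water uses 184 of 184 (binding).
From A_Bᵀ y = c: 2·y_labor + 4·y_water = 16; 5·y_labor + 3·y_water = 19.
Solving: y_labor = 2, y_water = 3.
Reduced cost of oats: c₃ − yᵀa₃ = 8.5 − (2·1 + 3·5) = 8.5 − 17 = -8.5.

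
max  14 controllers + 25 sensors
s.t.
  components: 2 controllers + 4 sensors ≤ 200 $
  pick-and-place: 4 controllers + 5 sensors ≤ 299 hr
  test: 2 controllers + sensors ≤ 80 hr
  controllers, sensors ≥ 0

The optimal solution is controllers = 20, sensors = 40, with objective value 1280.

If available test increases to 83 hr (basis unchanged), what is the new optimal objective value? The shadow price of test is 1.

Δb = 3, so new z* = 1280 + (1)·(3) = 1280 + 3 = 1283.

1283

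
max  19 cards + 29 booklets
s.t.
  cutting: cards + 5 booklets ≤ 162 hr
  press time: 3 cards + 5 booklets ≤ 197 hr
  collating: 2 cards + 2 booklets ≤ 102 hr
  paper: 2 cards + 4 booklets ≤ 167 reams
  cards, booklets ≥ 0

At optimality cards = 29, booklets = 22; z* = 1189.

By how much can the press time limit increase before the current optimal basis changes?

Binding constraints: press time, collating. The basis is B = [[3,5],[2,2]] with det -4.
Per unit increase in press time, x* moves by d = (-0.5, 0.5).
The basis stays optimal until cutting becomes binding; allowable increase = 11.5 hr.

11.5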